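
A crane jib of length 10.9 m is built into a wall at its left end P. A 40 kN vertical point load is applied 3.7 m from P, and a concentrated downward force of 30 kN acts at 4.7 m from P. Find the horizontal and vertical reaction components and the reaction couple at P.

ΣF_x = 0: P_x = 0.
ΣF_y = 0: P_y − 40 − 30 = 0 → P_y = 70.00 kN.
ΣM about P: M_P − 40·3.7 − 30·4.7 = 0 → M_P = 289.0 kN·m.

P_x = 0, P_y = 70.00 kN, M_P = 289.0 kN·m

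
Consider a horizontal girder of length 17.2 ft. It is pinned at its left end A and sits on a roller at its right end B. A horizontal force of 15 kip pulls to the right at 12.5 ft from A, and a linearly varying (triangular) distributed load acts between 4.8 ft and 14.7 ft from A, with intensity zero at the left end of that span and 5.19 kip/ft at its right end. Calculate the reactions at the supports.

Resultant of the triangular load: ½ × 5.19 × 9.9 = 25.6905 kip, acting at 11.4 ft from A (one-third of the span from the peak).
Moments about A: B_y·17.2 − (½·5.19·9.9)·11.4 = 0 → B_y = 292.8717/17.2 = 17.0274 ≈ 17.03 kip.
ΣF_y = 0: A_y + 17.0274 − ½·5.19·9.9 = 0 → A_y = 8.663 kip.
ΣF_x = 0: A_x + 15 = 0 → A_x = -15.00 kip.

A_x = -15.00 kip, A_y = 8.663 kip, B_y = 17.03 kip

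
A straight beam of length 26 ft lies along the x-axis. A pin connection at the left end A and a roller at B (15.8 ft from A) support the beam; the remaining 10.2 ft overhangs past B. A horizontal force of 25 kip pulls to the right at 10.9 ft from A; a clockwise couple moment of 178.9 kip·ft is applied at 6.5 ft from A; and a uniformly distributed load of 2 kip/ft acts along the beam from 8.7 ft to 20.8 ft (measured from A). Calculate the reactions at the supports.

A_x = -25.00 kip, A_y = -9.715 kip, B_y = 33.91 kip

Resultant of the distributed load: 2 × 12.1 = 24.2 kip at 14.75 ft from A.
Taking moments about A: B_y·15.8 − 178.9 − (2·12.1)·14.75 = 0 → B_y = 535.85/15.8 = 33.9146 ≈ 33.91 kip.
ΣF_y = 0: A_y + 33.9146 − 2·12.1 = 0 → A_y = -9.715 kip.
ΣF_x = 0: A_x + 25 = 0 → A_x = -25.00 kip.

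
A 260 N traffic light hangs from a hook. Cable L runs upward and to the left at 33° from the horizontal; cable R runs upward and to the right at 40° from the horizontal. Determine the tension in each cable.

ΣF_x = 0: −T_L·cos33° + T_R·cos40° = 0 → T_R = 1.09481·T_L.
ΣF_y = 0: T_L·sin33° + T_R·sin40° = 260.
Substitute: T_L·(0.544639 + 1.09481·0.642788) = 260 → T_L = 208.272 ≈ 208.3 N.
Then T_R = 1.09481 × 208.272 = 228.0 N.

T_L = 208.3 N, T_R = 228.0 N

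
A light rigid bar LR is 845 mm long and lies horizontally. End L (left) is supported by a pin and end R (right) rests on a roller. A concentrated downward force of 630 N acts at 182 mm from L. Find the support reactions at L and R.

Moments about L: R_y·845 − 630·182 = 0 → R_y = 114660/845 = 135.692 ≈ 135.7 N.
ΣF_y = 0: L_y + 135.692 − 630 = 0 → L_y = 494.3 N.
ΣF_x = 0: no horizontal applied forces, so L_x = 0.

L_x = 0, L_y = 494.3 N, R_y = 135.7 N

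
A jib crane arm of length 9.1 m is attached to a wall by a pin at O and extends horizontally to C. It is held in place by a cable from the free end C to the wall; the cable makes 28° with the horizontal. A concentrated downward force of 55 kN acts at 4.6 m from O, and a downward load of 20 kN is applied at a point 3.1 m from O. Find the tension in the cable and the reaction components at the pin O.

T = 73.73 kN, O_x = 65.10 kN, O_y = 40.38 kN

ΣM about O: T·sin28°·9.1 − 55·4.6 − 20·3.1 = 0 → T = 315/(9.1·0.469472) = 73.7326 ≈ 73.73 kN.
ΣF_x = 0: O_x − T·cos28° = 0 → O_x = 73.7326 × 0.882948 = 65.10 kN.
ΣF_y = 0: O_y + T·sin28° − 55 − 20 = 0 → O_y = 75 − 73.7326 × 0.469472 = 40.38 kN.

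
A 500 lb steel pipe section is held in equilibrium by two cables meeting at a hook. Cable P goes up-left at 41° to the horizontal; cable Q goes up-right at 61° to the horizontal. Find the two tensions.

T_P = 247.8 lb, T_Q = 385.8 lb

ΣF_x = 0: −T_P·cos41° + T_Q·cos61° = 0 → T_Q = 1.55671·T_P.
ΣF_y = 0: T_P·sin41° + T_Q·sin61° = 500.
Substitute: T_P·(0.656059 + 1.55671·0.87462) = 500 → T_P = 247.821 ≈ 247.8 lb.
Then T_Q = 1.55671 × 247.821 = 385.8 lb.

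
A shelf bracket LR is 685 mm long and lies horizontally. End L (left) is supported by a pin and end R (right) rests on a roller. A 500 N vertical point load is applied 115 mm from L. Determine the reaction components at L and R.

ΣM about L: R_y·685 − 500·115 = 0 → R_y = 57500/685 = 83.9416 ≈ 83.94 N.
ΣF_y = 0: L_y + 83.9416 − 500 = 0 → L_y = 416.1 N.
ΣF_x = 0: no horizontal applied forces, so L_x = 0.

L_x = 0, L_y = 416.1 N, R_y = 83.94 N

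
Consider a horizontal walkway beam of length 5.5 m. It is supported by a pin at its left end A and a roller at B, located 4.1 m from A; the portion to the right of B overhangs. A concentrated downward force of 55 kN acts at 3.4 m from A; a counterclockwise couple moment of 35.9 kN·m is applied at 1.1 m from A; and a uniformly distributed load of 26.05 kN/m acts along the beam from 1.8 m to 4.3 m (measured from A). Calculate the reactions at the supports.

A_x = 0, A_y = 34.82 kN, B_y = 85.30 kN

Resultant of the distributed load: 26.05 × 2.5 = 65.125 kN at 3.05 m from A.
Taking moments about A: B_y·4.1 − 55·3.4 + 35.9 − (26.05·2.5)·3.05 = 0 → B_y = 349.73125/4.1 = 85.3003 ≈ 85.30 kN.
ΣF_y = 0: A_y + 85.3003 − 55 − 26.05·2.5 = 0 → A_y = 34.82 kN.
ΣF_x = 0: no horizontal applied forces, so A_x = 0.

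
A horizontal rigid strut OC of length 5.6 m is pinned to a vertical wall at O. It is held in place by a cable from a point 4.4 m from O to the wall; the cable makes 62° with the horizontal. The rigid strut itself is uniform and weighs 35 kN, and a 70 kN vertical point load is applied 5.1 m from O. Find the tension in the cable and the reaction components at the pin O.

T = 117.1 kN, O_x = 54.98 kN, O_y = 1.591 kN

ΣM about O: T·sin62°·4.4 − 35·2.8 − 70·5.1 = 0 → T = 455/(4.4·0.882948) = 117.118 ≈ 117.1 kN.
ΣF_x = 0: O_x − T·cos62° = 0 → O_x = 117.118 × 0.469472 = 54.98 kN.
ΣF_y = 0: O_y + T·sin62° − 35 − 70 = 0 → O_y = 105 − 117.118 × 0.882948 = 1.591 kN.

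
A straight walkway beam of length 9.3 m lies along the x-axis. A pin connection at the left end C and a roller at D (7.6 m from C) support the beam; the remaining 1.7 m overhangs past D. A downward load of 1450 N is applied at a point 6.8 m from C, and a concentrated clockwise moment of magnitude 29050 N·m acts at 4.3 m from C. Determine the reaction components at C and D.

ΣM about C: D_y·7.6 − 1450·6.8 − 29050 = 0 → D_y = 38910/7.6 = 5119.74 ≈ 5120 N.
ΣF_y = 0: C_y + 5119.74 − 1450 = 0 → C_y = -3670 N.
ΣF_x = 0: no horizontal applied forces, so C_x = 0.

C_x = 0, C_y = -3670 N, D_y = 5120 N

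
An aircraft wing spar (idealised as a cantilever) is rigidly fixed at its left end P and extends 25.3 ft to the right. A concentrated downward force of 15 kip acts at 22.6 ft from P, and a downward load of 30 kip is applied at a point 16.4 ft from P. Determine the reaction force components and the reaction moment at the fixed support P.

ΣF_x = 0: P_x = 0.
ΣF_y = 0: P_y − 15 − 30 = 0 → P_y = 45.00 kip.
ΣM about P: M_P − 15·22.6 − 30·16.4 = 0 → M_P = 831.0 kip·ft.

P_x = 0, P_y = 45.00 kip, M_P = 831.0 kip·ft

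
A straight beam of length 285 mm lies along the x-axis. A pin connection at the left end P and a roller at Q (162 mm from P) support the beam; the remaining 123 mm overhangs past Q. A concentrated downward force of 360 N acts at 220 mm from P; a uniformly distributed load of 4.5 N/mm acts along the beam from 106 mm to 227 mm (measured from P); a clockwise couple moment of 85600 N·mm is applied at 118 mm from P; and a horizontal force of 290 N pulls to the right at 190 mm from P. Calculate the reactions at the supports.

Resultant of the distributed load: 4.5 × 121 = 544.5 N at 166.5 mm from P.
ΣM about P: Q_y·162 − 360·220 − (4.5·121)·166.5 − 85600 = 0 → Q_y = 255459.25/162 = 1576.91 ≈ 1577 N.
ΣF_y = 0: P_y + 1576.91 − 360 − 4.5·121 = 0 → P_y = -672.4 N.
ΣF_x = 0: P_x + 290 = 0 → P_x = -290.0 N.

P_x = -290.0 N, P_y = -672.4 N, Q_y = 1577 N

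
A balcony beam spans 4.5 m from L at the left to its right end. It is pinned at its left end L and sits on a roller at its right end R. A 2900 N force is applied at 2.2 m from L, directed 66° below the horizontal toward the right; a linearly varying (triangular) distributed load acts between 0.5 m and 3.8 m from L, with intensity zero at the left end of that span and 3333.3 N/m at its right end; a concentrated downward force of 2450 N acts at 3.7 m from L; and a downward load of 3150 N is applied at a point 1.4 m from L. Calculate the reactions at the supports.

Resultant of the triangular load: ½ × 3333.3 × 3.3 = 5499.945 N, acting at 2.7 m from L (one-third of the span from the peak).
Moments about L: R_y·4.5 − 2900·sin66°·2.2 − (½·3333.3·3.3)·2.7 − 2450·3.7 − 3150·1.4 = 0 → R_y = 34153.3/4.5 = 7589.62 ≈ 7590 N.
ΣF_y = 0: L_y + 7589.62 − 2900·sin66° − ½·3333.3·3.3 − 2450 − 3150 = 0 → L_y = 6160 N.
ΣF_x = 0: L_x + 2900·cos66° = 0 → L_x = -1180 N.

L_x = -1180 N, L_y = 6160 N, R_y = 7590 N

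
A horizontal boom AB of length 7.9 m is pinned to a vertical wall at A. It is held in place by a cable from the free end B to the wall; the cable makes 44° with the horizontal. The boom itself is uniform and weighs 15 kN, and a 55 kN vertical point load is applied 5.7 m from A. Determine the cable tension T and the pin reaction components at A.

T = 67.92 kN, A_x = 48.86 kN, A_y = 22.82 kN

ΣM about A: T·sin44°·7.9 − 15·3.95 − 55·5.7 = 0 → T = 372.75/(7.9·0.694658) = 67.9234 ≈ 67.92 kN.
ΣF_x = 0: A_x − T·cos44° = 0 → A_x = 67.9234 × 0.71934 = 48.86 kN.
ΣF_y = 0: A_y + T·sin44° − 15 − 55 = 0 → A_y = 70 − 67.9234 × 0.694658 = 22.82 kN.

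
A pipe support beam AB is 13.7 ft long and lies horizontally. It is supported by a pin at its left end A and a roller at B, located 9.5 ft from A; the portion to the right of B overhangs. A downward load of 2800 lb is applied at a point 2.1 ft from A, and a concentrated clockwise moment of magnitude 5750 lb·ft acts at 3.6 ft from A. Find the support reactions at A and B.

Taking moments about A: B_y·9.5 − 2800·2.1 − 5750 = 0 → B_y = 11630/9.5 = 1224.21 ≈ 1224 lb.
ΣF_y = 0: A_y + 1224.21 − 2800 = 0 → A_y = 1576 lb.
ΣF_x = 0: no horizontal applied forces, so A_x = 0.

A_x = 0, A_y = 1576 lb, B_y = 1224 lb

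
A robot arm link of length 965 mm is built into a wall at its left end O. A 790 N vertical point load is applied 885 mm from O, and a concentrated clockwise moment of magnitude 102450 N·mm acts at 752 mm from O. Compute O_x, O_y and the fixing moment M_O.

O_x = 0, O_y = 790.0 N, M_O = 801600 N·mm

ΣF_x = 0: O_x = 0.
ΣF_y = 0: O_y − 790 = 0 → O_y = 790.0 N.
ΣM about O: M_O − 790·885 − 102450 = 0 → M_O = 801600 N·mm.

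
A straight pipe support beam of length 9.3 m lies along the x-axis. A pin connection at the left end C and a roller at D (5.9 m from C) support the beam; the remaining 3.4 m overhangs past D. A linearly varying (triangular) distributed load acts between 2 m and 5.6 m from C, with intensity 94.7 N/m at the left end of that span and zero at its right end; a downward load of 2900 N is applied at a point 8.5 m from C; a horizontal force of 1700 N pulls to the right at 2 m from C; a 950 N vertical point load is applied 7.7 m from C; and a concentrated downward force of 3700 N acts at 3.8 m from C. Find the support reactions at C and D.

C_x = -1700 N, C_y = -172.8 N, D_y = 7893 N

Resultant of the triangular load: ½ × 94.7 × 3.6 = 170.46 N, acting at 3.2 m from C (one-third of the span from the peak).
ΣM about C: D_y·5.9 − (½·94.7·3.6)·3.2 − 2900·8.5 − 950·7.7 − 3700·3.8 = 0 → D_y = 46570.472/5.9 = 7893.3 ≈ 7893 N.
ΣF_y = 0: C_y + 7893.3 − ½·94.7·3.6 − 2900 − 950 − 3700 = 0 → C_y = -172.8 N.
ΣF_x = 0: C_x + 1700 = 0 → C_x = -1700 N.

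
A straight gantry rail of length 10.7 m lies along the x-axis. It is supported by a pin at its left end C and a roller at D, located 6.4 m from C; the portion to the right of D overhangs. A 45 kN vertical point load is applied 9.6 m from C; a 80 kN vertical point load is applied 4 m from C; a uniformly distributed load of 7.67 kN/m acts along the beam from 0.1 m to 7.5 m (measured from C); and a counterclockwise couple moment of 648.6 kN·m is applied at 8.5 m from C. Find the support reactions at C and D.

C_x = 0, C_y = 131.9 kN, D_y = 49.86 kN

Resultant of the distributed load: 7.67 × 7.4 = 56.758 kN at 3.8 m from C.
Taking moments about C: D_y·6.4 − 45·9.6 − 80·4 − (7.67·7.4)·3.8 + 648.6 = 0 → D_y = 319.0804/6.4 = 49.8563 ≈ 49.86 kN.
ΣF_y = 0: C_y + 49.8563 − 45 − 80 − 7.67·7.4 = 0 → C_y = 131.9 kN.
ΣF_x = 0: no horizontal applied forces, so C_x = 0.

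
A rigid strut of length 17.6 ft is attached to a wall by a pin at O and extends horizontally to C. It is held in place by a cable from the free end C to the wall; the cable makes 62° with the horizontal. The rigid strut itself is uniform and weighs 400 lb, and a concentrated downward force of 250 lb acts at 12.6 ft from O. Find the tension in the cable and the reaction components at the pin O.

T = 429.2 lb, O_x = 201.5 lb, O_y = 271.0 lb

ΣM about O: T·sin62°·17.6 − 400·8.8 − 250·12.6 = 0 → T = 6670/(17.6·0.882948) = 429.218 ≈ 429.2 lb.
ΣF_x = 0: O_x − T·cos62° = 0 → O_x = 429.218 × 0.469472 = 201.5 lb.
ΣF_y = 0: O_y + T·sin62° − 400 − 250 = 0 → O_y = 650 − 429.218 × 0.882948 = 271.0 lb.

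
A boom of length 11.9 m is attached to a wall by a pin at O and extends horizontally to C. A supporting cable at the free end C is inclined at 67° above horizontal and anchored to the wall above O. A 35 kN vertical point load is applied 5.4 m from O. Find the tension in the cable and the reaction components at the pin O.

ΣM about O: T·sin67°·11.9 − 35·5.4 = 0 → T = 189/(11.9·0.920505) = 17.254 ≈ 17.25 kN.
ΣF_x = 0: O_x − T·cos67° = 0 → O_x = 17.254 × 0.390731 = 6.742 kN.
ΣF_y = 0: O_y + T·sin67° − 35 = 0 → O_y = 35 − 17.254 × 0.920505 = 19.12 kN.

T = 17.25 kN, O_x = 6.742 kN, O_y = 19.12 kN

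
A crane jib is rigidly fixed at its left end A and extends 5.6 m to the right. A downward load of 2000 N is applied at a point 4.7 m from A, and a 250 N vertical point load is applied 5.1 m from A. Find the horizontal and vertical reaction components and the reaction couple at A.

ΣF_x = 0: A_x = 0.
ΣF_y = 0: A_y − 2000 − 250 = 0 → A_y = 2250 N.
ΣM about A: M_A − 2000·4.7 − 250·5.1 = 0 → M_A = 10680 N·m.

A_x = 0, A_y = 2250 N, M_A = 10680 N·m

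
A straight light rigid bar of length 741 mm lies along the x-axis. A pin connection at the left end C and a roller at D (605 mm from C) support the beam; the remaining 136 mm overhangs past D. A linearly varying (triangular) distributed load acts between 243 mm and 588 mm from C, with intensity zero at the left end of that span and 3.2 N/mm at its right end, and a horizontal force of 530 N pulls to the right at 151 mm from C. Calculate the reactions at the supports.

C_x = -530.0 N, C_y = 120.4 N, D_y = 431.6 N

Resultant of the triangular load: ½ × 3.2 × 345 = 552 N, acting at 473 mm from C (one-third of the span from the peak).
ΣM about C: D_y·605 − (½·3.2·345)·473 = 0 → D_y = 261096/605 = 431.564 ≈ 431.6 N.
ΣF_y = 0: C_y + 431.564 − ½·3.2·345 = 0 → C_y = 120.4 N.
ΣF_x = 0: C_x + 530 = 0 → C_x = -530.0 N.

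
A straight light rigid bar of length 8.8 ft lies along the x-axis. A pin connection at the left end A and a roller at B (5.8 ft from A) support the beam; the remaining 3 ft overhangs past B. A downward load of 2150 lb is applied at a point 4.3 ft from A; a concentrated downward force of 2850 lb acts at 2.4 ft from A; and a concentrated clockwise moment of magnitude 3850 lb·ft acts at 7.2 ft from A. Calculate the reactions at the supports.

Moments about A: B_y·5.8 − 2150·4.3 − 2850·2.4 − 3850 = 0 → B_y = 19935/5.8 = 3437.07 ≈ 3437 lb.
ΣF_y = 0: A_y + 3437.07 − 2150 − 2850 = 0 → A_y = 1563 lb.
ΣF_x = 0: no horizontal applied forces, so A_x = 0.

A_x = 0, A_y = 1563 lb, B_y = 3437 lb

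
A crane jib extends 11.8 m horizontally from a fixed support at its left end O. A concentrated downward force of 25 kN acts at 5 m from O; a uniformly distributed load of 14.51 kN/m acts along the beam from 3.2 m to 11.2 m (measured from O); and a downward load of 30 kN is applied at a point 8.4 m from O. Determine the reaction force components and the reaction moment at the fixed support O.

Resultant of the distributed load: 14.51 × 8 = 116.08 kN at 7.2 m from O.
ΣF_x = 0: O_x = 0.
ΣF_y = 0: O_y − 25 − 14.51·8 − 30 = 0 → O_y = 171.1 kN.
ΣM about O: M_O − 25·5 − (14.51·8)·7.2 − 30·8.4 = 0 → M_O = 1213 kN·m.

O_x = 0, O_y = 171.1 kN, M_O = 1213 kN·m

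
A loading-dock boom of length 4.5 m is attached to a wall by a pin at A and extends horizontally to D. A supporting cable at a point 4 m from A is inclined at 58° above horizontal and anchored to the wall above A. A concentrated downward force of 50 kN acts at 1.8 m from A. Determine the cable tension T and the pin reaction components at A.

T = 26.53 kN, A_x = 14.06 kN, A_y = 27.50 kN

ΣM about A: T·sin58°·4 − 50·1.8 = 0 → T = 90/(4·0.848048) = 26.5315 ≈ 26.53 kN.
ΣF_x = 0: A_x − T·cos58° = 0 → A_x = 26.5315 × 0.529919 = 14.06 kN.
ΣF_y = 0: A_y + T·sin58° − 50 = 0 → A_y = 50 − 26.5315 × 0.848048 = 27.50 kN.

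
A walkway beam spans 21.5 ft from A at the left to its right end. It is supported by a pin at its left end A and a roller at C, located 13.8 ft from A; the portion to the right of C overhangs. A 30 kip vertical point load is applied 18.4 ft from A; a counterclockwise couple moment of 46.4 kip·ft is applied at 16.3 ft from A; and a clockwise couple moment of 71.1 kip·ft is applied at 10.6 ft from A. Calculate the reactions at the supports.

Moments about A: C_y·13.8 − 30·18.4 + 46.4 − 71.1 = 0 → C_y = 576.7/13.8 = 41.7899 ≈ 41.79 kip.
ΣF_y = 0: A_y + 41.7899 − 30 = 0 → A_y = -11.79 kip.
ΣF_x = 0: no horizontal applied forces, so A_x = 0.

A_x = 0, A_y = -11.79 kip, C_y = 41.79 kip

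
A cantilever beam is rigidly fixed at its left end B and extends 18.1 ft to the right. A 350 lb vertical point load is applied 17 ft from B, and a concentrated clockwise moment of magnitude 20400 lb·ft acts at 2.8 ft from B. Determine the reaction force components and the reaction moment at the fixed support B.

ΣF_x = 0: B_x = 0.
ΣF_y = 0: B_y − 350 = 0 → B_y = 350.0 lb.
ΣM about B: M_B − 350·17 − 20400 = 0 → M_B = 26350 lb·ft.

B_x = 0, B_y = 350.0 lb, M_B = 26350 lb·ft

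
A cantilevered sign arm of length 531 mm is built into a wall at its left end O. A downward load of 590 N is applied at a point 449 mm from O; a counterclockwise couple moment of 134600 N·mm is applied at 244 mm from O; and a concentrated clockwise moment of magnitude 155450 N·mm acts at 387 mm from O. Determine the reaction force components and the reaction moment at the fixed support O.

ΣF_x = 0: O_x = 0.
ΣF_y = 0: O_y − 590 = 0 → O_y = 590.0 N.
ΣM about O: M_O − 590·449 + 134600 − 155450 = 0 → M_O = 285800 N·mm.

O_x = 0, O_y = 590.0 N, M_O = 285800 N·mm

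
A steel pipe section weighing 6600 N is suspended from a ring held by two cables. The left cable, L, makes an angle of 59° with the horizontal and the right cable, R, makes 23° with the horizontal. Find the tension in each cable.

T_L = 6135 N, T_R = 3433 N

ΣF_x = 0: −T_L·cos59° + T_R·cos23° = 0 → T_R = 0.559517·T_L.
ΣF_y = 0: T_L·sin59° + T_R·sin23° = 6600.
Substitute: T_L·(0.857167 + 0.559517·0.390731) = 6600 → T_L = 6135.04 ≈ 6135 N.
Then T_R = 0.559517 × 6135.04 = 3433 N.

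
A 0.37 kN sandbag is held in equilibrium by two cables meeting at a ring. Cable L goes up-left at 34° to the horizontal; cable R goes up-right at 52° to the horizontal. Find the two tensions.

ΣF_x = 0: −T_L·cos34° + T_R·cos52° = 0 → T_R = 1.34658·T_L.
ΣF_y = 0: T_L·sin34° + T_R·sin52° = 0.37.
Substitute: T_L·(0.559193 + 1.34658·0.788011) = 0.37 → T_L = 0.228351 ≈ 0.2284 kN.
Then T_R = 1.34658 × 0.228351 = 0.3075 kN.

T_L = 0.2284 kN, T_R = 0.3075 kN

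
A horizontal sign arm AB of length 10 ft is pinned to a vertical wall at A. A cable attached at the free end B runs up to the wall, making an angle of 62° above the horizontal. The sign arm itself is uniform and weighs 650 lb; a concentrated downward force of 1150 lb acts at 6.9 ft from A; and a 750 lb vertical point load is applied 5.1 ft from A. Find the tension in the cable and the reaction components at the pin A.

T = 1700 lb, A_x = 798.1 lb, A_y = 1049 lb

ΣM about A: T·sin62°·10 − 650·5 − 1150·6.9 − 750·5.1 = 0 → T = 15010/(10·0.882948) = 1699.99 ≈ 1700 lb.
ΣF_x = 0: A_x − T·cos62° = 0 → A_x = 1699.99 × 0.469472 = 798.1 lb.
ΣF_y = 0: A_y + T·sin62° − 650 − 1150 − 750 = 0 → A_y = 2550 − 1699.99 × 0.882948 = 1049 lb.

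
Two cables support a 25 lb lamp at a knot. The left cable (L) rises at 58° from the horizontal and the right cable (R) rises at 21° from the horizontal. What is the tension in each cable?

ΣF_x = 0: −T_L·cos58° + T_R·cos21° = 0 → T_R = 0.56762·T_L.
ΣF_y = 0: T_L·sin58° + T_R·sin21° = 25.
Substitute: T_L·(0.848048 + 0.56762·0.358368) = 25 → T_L = 23.7764 ≈ 23.78 lb.
Then T_R = 0.56762 × 23.7764 = 13.50 lb.

T_L = 23.78 lb, T_R = 13.50 lb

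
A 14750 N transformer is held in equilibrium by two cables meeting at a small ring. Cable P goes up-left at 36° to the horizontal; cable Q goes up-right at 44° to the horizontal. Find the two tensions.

T_P = 10770 N, T_Q = 12120 N

ΣF_x = 0: −T_P·cos36° + T_Q·cos44° = 0 → T_Q = 1.12467·T_P.
ΣF_y = 0: T_P·sin36° + T_Q·sin44° = 14750.
Substitute: T_P·(0.587785 + 1.12467·0.694658) = 14750 → T_P = 10773.9 ≈ 10770 N.
Then T_Q = 1.12467 × 10773.9 = 12120 N.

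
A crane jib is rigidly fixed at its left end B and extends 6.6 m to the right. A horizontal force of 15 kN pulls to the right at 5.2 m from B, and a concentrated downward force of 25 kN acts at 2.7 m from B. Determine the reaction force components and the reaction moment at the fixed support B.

B_x = -15.00 kN, B_y = 25.00 kN, M_B = 67.50 kN·m

ΣF_x = 0: B_x + 15 = 0 → B_x = -15.00 kN.
ΣF_y = 0: B_y − 25 = 0 → B_y = 25.00 kN.
ΣM about B: M_B − 25·2.7 = 0 → M_B = 67.50 kN·m.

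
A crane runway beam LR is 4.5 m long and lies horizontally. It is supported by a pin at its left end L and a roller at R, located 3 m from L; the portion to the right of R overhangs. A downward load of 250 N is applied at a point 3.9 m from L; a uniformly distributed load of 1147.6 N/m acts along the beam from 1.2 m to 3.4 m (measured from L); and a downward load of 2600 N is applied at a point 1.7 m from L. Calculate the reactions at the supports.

L_x = 0, L_y = 1641 N, R_y = 3734 N

Resultant of the distributed load: 1147.6 × 2.2 = 2524.72 N at 2.3 m from L.
Moments about L: R_y·3 − 250·3.9 − (1147.6·2.2)·2.3 − 2600·1.7 = 0 → R_y = 11201.856/3 = 3733.95 ≈ 3734 N.
ΣF_y = 0: L_y + 3733.95 − 250 − 1147.6·2.2 − 2600 = 0 → L_y = 1641 N.
ΣF_x = 0: no horizontal applied forces, so L_x = 0.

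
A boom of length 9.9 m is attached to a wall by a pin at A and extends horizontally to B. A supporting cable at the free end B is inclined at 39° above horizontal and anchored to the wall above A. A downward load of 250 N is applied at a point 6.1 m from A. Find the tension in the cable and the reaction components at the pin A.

T = 244.8 N, A_x = 190.2 N, A_y = 95.96 N

ΣM about A: T·sin39°·9.9 − 250·6.1 = 0 → T = 1525/(9.9·0.62932) = 244.773 ≈ 244.8 N.
ΣF_x = 0: A_x − T·cos39° = 0 → A_x = 244.773 × 0.777146 = 190.2 N.
ΣF_y = 0: A_y + T·sin39° − 250 = 0 → A_y = 250 − 244.773 × 0.62932 = 95.96 N.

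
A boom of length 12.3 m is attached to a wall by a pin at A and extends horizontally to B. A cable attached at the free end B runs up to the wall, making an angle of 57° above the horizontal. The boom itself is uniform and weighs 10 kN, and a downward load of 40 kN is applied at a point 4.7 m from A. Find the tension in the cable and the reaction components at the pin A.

ΣM about A: T·sin57°·12.3 − 10·6.15 − 40·4.7 = 0 → T = 249.5/(12.3·0.838671) = 24.1865 ≈ 24.19 kN.
ΣF_x = 0: A_x − T·cos57° = 0 → A_x = 24.1865 × 0.544639 = 13.17 kN.
ΣF_y = 0: A_y + T·sin57° − 10 − 40 = 0 → A_y = 50 − 24.1865 × 0.838671 = 29.72 kN.

T = 24.19 kN, A_x = 13.17 kN, A_y = 29.72 kN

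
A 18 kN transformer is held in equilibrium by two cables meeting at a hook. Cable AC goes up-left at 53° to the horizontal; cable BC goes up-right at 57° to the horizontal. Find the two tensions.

ΣF_x = 0: −T_AC·cos53° + T_BC·cos57° = 0 → T_BC = 1.10498·T_AC.
ΣF_y = 0: T_AC·sin53° + T_BC·sin57° = 18.
Substitute: T_AC·(0.798636 + 1.10498·0.838671) = 18 → T_AC = 10.4327 ≈ 10.43 kN.
Then T_BC = 1.10498 × 10.4327 = 11.53 kN.

T_AC = 10.43 kN, T_BC = 11.53 kN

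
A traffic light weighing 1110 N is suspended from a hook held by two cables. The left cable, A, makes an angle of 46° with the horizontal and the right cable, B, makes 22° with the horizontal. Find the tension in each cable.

T_A = 1110 N, T_B = 831.6 N

ΣF_x = 0: −T_A·cos46° + T_B·cos22° = 0 → T_B = 0.749213·T_A.
ΣF_y = 0: T_A·sin46° + T_B·sin22° = 1110.
Substitute: T_A·(0.71934 + 0.749213·0.374607) = 1110 → T_A = 1110 N.
Then T_B = 0.749213 × 1110 = 831.6 N.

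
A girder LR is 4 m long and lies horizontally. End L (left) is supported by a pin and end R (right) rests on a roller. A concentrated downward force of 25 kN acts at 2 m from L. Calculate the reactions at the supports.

L_x = 0, L_y = 12.50 kN, R_y = 12.50 kN

ΣM about L: R_y·4 − 25·2 = 0 → R_y = 50/4 = 12.50 kN.
ΣF_y = 0: L_y + 12.5 − 25 = 0 → L_y = 12.50 kN.
ΣF_x = 0: no horizontal applied forces, so L_x = 0.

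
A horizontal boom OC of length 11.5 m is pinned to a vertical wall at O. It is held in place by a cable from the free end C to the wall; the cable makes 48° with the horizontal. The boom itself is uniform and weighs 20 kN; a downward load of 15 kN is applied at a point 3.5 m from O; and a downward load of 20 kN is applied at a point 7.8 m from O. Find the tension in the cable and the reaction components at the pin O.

ΣM about O: T·sin48°·11.5 − 20·5.75 − 15·3.5 − 20·7.8 = 0 → T = 323.5/(11.5·0.743145) = 37.8532 ≈ 37.85 kN.
ΣF_x = 0: O_x − T·cos48° = 0 → O_x = 37.8532 × 0.669131 = 25.33 kN.
ΣF_y = 0: O_y + T·sin48° − 20 − 15 − 20 = 0 → O_y = 55 − 37.8532 × 0.743145 = 26.87 kN.

T = 37.85 kN, O_x = 25.33 kN, O_y = 26.87 kN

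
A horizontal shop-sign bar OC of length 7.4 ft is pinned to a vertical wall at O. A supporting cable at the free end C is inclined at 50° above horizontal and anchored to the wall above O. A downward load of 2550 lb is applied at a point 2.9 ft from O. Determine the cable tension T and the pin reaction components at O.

ΣM about O: T·sin50°·7.4 − 2550·2.9 = 0 → T = 7395/(7.4·0.766044) = 1304.53 ≈ 1305 lb.
ΣF_x = 0: O_x − T·cos50° = 0 → O_x = 1304.53 × 0.642788 = 838.5 lb.
ΣF_y = 0: O_y + T·sin50° − 2550 = 0 → O_y = 2550 − 1304.53 × 0.766044 = 1551 lb.

T = 1305 lb, O_x = 838.5 lb, O_y = 1551 lb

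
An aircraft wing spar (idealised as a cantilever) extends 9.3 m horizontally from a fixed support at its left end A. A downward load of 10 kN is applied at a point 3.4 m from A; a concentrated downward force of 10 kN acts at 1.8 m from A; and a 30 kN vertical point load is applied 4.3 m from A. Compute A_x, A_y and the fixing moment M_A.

A_x = 0, A_y = 50.00 kN, M_A = 181.0 kN·m

ΣF_x = 0: A_x = 0.
ΣF_y = 0: A_y − 10 − 10 − 30 = 0 → A_y = 50.00 kN.
ΣM about A: M_A − 10·3.4 − 10·1.8 − 30·4.3 = 0 → M_A = 181.0 kN·m.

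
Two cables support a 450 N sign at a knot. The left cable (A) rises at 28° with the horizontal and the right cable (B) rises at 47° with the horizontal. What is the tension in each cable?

ΣF_x = 0: −T_A·cos28° + T_B·cos47° = 0 → T_B = 1.29465·T_A.
ΣF_y = 0: T_A·sin28° + T_B·sin47° = 450.
Substitute: T_A·(0.469472 + 1.29465·0.731354) = 450 → T_A = 317.725 ≈ 317.7 N.
Then T_B = 1.29465 × 317.725 = 411.3 N.

T_A = 317.7 N, T_B = 411.3 N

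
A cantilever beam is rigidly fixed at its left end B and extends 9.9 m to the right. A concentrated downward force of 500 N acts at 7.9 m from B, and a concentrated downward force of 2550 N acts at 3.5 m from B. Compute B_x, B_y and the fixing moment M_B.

B_x = 0, B_y = 3050 N, M_B = 12880 N·m

ΣF_x = 0: B_x = 0.
ΣF_y = 0: B_y − 500 − 2550 = 0 → B_y = 3050 N.
ΣM about B: M_B − 500·7.9 − 2550·3.5 = 0 → M_B = 12880 N·m.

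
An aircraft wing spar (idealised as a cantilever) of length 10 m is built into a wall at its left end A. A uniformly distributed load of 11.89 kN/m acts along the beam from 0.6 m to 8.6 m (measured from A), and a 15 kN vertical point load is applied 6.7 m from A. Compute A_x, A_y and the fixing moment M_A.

A_x = 0, A_y = 110.1 kN, M_A = 538.1 kN·m

Resultant of the distributed load: 11.89 × 8 = 95.12 kN at 4.6 m from A.
ΣF_x = 0: A_x = 0.
ΣF_y = 0: A_y − 11.89·8 − 15 = 0 → A_y = 110.1 kN.
ΣM about A: M_A − (11.89·8)·4.6 − 15·6.7 = 0 → M_A = 538.1 kN·m.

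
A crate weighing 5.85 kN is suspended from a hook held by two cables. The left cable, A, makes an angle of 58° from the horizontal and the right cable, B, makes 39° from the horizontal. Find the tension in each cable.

ΣF_x = 0: −T_A·cos58° + T_B·cos39° = 0 → T_B = 0.681879·T_A.
ΣF_y = 0: T_A·sin58° + T_B·sin39° = 5.85.
Substitute: T_A·(0.848048 + 0.681879·0.62932) = 5.85 → T_A = 4.58045 ≈ 4.580 kN.
Then T_B = 0.681879 × 4.58045 = 3.123 kN.

T_A = 4.580 kN, T_B = 3.123 kN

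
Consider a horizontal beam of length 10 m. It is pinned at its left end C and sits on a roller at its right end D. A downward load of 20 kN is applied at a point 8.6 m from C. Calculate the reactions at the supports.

ΣM about C: D_y·10 − 20·8.6 = 0 → D_y = 172/10 = 17.20 kN.
ΣF_y = 0: C_y + 17.2 − 20 = 0 → C_y = 2.800 kN.
ΣF_x = 0: no horizontal applied forces, so C_x = 0.

C_x = 0, C_y = 2.800 kN, D_y = 17.20 kN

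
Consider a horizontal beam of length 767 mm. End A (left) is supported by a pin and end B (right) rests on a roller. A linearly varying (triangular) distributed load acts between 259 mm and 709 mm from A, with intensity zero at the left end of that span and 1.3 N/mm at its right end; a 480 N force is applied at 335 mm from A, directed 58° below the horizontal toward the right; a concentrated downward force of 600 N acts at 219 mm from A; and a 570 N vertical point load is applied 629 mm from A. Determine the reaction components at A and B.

Resultant of the triangular load: ½ × 1.3 × 450 = 292.5 N, acting at 559 mm from A (one-third of the span from the peak).
Taking moments about A: B_y·767 − (½·1.3·450)·559 − 480·sin58°·335 − 600·219 − 570·629 = 0 → B_y = 789804/767 = 1029.73 ≈ 1030 N.
ΣF_y = 0: A_y + 1029.73 − ½·1.3·450 − 480·sin58° − 600 − 570 = 0 → A_y = 839.8 N.
ΣF_x = 0: A_x + 480·cos58° = 0 → A_x = -254.4 N.

A_x = -254.4 N, A_y = 839.8 N, B_y = 1030 N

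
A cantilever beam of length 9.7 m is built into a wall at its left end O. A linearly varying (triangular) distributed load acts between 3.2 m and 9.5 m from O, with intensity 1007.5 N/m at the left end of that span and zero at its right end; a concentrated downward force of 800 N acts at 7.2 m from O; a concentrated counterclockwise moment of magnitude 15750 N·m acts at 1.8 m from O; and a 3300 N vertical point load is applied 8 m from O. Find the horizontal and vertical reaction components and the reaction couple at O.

O_x = 0, O_y = 7274 N, M_O = 33230 N·m

Resultant of the triangular load: ½ × 1007.5 × 6.3 = 3173.625 N, acting at 5.3 m from O (one-third of the span from the peak).
ΣF_x = 0: O_x = 0.
ΣF_y = 0: O_y − ½·1007.5·6.3 − 800 − 3300 = 0 → O_y = 7274 N.
ΣM about O: M_O − (½·1007.5·6.3)·5.3 − 800·7.2 + 15750 − 3300·8 = 0 → M_O = 33230 N·m.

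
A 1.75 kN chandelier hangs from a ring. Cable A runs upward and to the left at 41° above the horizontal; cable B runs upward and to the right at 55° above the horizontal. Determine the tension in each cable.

T_A = 1.009 kN, T_B = 1.328 kN

ΣF_x = 0: −T_A·cos41° + T_B·cos55° = 0 → T_B = 1.3158·T_A.
ΣF_y = 0: T_A·sin41° + T_B·sin55° = 1.75.
Substitute: T_A·(0.656059 + 1.3158·0.819152) = 1.75 → T_A = 1.00929 ≈ 1.009 kN.
Then T_B = 1.3158 × 1.00929 = 1.328 kN.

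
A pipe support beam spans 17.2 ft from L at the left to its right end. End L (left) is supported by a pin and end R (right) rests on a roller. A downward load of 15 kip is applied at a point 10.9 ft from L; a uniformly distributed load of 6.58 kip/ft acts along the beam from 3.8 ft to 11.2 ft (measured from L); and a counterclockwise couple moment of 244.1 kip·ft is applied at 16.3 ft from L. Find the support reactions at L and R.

L_x = 0, L_y = 47.15 kip, R_y = 16.55 kip

Resultant of the distributed load: 6.58 × 7.4 = 48.692 kip at 7.5 ft from L.
ΣM about L: R_y·17.2 − 15·10.9 − (6.58·7.4)·7.5 + 244.1 = 0 → R_y = 284.59/17.2 = 16.5459 ≈ 16.55 kip.
ΣF_y = 0: L_y + 16.5459 − 15 − 6.58·7.4 = 0 → L_y = 47.15 kip.
ΣF_x = 0: no horizontal applied forces, so L_x = 0.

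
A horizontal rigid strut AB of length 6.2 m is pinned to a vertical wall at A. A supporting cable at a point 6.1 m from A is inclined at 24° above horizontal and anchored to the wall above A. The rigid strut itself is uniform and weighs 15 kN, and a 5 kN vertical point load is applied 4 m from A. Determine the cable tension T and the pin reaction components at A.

T = 26.80 kN, A_x = 24.49 kN, A_y = 9.098 kN

ΣM about A: T·sin24°·6.1 − 15·3.1 − 5·4 = 0 → T = 66.5/(6.1·0.406737) = 26.8027 ≈ 26.80 kN.
ΣF_x = 0: A_x − T·cos24° = 0 → A_x = 26.8027 × 0.913545 = 24.49 kN.
ΣF_y = 0: A_y + T·sin24° − 15 − 5 = 0 → A_y = 20 − 26.8027 × 0.406737 = 9.098 kN.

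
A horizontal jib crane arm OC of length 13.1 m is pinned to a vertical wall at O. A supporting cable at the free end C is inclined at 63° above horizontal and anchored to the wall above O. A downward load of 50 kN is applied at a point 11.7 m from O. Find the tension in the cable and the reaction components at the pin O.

ΣM about O: T·sin63°·13.1 − 50·11.7 = 0 → T = 585/(13.1·0.891007) = 50.1191 ≈ 50.12 kN.
ΣF_x = 0: O_x − T·cos63° = 0 → O_x = 50.1191 × 0.45399 = 22.75 kN.
ΣF_y = 0: O_y + T·sin63° − 50 = 0 → O_y = 50 − 50.1191 × 0.891007 = 5.344 kN.

T = 50.12 kN, O_x = 22.75 kN, O_y = 5.344 kN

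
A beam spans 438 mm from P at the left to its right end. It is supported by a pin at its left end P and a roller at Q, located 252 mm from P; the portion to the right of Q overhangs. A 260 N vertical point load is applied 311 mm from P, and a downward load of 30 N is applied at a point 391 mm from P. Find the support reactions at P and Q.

P_x = 0, P_y = -77.42 N, Q_y = 367.4 N

Moments about P: Q_y·252 − 260·311 − 30·391 = 0 → Q_y = 92590/252 = 367.421 ≈ 367.4 N.
ΣF_y = 0: P_y + 367.421 − 260 − 30 = 0 → P_y = -77.42 N.
ΣF_x = 0: no horizontal applied forces, so P_x = 0.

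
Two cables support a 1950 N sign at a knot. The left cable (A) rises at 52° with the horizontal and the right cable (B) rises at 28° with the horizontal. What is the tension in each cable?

ΣF_x = 0: −T_A·cos52° + T_B·cos28° = 0 → T_B = 0.69728·T_A.
ΣF_y = 0: T_A·sin52° + T_B·sin28° = 1950.
Substitute: T_A·(0.788011 + 0.69728·0.469472) = 1950 → T_A = 1748.31 ≈ 1748 N.
Then T_B = 0.69728 × 1748.31 = 1219 N.

T_A = 1748 N, T_B = 1219 N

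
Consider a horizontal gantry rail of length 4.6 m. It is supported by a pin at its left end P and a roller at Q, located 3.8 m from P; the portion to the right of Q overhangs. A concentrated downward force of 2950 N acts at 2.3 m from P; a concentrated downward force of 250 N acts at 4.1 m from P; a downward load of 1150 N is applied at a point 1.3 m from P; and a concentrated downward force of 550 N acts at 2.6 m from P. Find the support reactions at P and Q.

P_x = 0, P_y = 2075 N, Q_y = 2825 N

Moments about P: Q_y·3.8 − 2950·2.3 − 250·4.1 − 1150·1.3 − 550·2.6 = 0 → Q_y = 10735/3.8 = 2825 N.
ΣF_y = 0: P_y + 2825 − 2950 − 250 − 1150 − 550 = 0 → P_y = 2075 N.
ΣF_x = 0: no horizontal applied forces, so P_x = 0.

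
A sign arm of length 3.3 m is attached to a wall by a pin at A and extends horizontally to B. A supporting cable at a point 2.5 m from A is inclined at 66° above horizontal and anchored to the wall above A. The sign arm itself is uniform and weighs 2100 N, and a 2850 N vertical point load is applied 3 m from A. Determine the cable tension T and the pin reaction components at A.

ΣM about A: T·sin66°·2.5 − 2100·1.65 − 2850·3 = 0 → T = 12015/(2.5·0.913545) = 5260.82 ≈ 5261 N.
ΣF_x = 0: A_x − T·cos66° = 0 → A_x = 5260.82 × 0.406737 = 2140 N.
ΣF_y = 0: A_y + T·sin66° − 2100 − 2850 = 0 → A_y = 4950 − 5260.82 × 0.913545 = 144.0 N.

T = 5261 N, A_x = 2140 N, A_y = 144.0 N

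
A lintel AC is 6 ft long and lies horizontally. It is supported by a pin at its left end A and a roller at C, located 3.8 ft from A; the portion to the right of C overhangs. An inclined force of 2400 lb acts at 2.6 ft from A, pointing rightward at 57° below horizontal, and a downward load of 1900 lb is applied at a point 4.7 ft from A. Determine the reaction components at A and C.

Moments about A: C_y·3.8 − 2400·sin57°·2.6 − 1900·4.7 = 0 → C_y = 14163.3/3.8 = 3727.18 ≈ 3727 lb.
ΣF_y = 0: A_y + 3727.18 − 2400·sin57° − 1900 = 0 → A_y = 185.6 lb.
ΣF_x = 0: A_x + 2400·cos57° = 0 → A_x = -1307 lb.

A_x = -1307 lb, A_y = 185.6 lb, C_y = 3727 lb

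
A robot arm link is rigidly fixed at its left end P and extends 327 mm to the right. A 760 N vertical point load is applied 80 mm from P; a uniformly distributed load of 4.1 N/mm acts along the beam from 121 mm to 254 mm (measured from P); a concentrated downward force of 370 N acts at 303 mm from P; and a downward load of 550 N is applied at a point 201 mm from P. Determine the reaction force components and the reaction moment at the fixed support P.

Resultant of the distributed load: 4.1 × 133 = 545.3 N at 187.5 mm from P.
ΣF_x = 0: P_x = 0.
ΣF_y = 0: P_y − 760 − 4.1·133 − 370 − 550 = 0 → P_y = 2225 N.
ΣM about P: M_P − 760·80 − (4.1·133)·187.5 − 370·303 − 550·201 = 0 → M_P = 385700 N·mm.

P_x = 0, P_y = 2225 N, M_P = 385700 N·mm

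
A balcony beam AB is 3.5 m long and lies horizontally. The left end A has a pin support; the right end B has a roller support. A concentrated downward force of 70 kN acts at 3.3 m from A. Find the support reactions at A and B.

A_x = 0, A_y = 4.000 kN, B_y = 66.00 kN

Moments about A: B_y·3.5 − 70·3.3 = 0 → B_y = 231/3.5 = 66.00 kN.
ΣF_y = 0: A_y + 66 − 70 = 0 → A_y = 4.000 kN.
ΣF_x = 0: no horizontal applied forces, so A_x = 0.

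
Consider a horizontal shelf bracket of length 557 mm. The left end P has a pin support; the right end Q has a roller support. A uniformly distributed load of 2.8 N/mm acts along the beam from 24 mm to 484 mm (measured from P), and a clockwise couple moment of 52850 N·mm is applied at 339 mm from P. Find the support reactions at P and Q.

Resultant of the distributed load: 2.8 × 460 = 1288 N at 254 mm from P.
ΣM about P: Q_y·557 − (2.8·460)·254 − 52850 = 0 → Q_y = 380002/557 = 682.23 ≈ 682.2 N.
ΣF_y = 0: P_y + 682.23 − 2.8·460 = 0 → P_y = 605.8 N.
ΣF_x = 0: no horizontal applied forces, so P_x = 0.

P_x = 0, P_y = 605.8 N, Q_y = 682.2 N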